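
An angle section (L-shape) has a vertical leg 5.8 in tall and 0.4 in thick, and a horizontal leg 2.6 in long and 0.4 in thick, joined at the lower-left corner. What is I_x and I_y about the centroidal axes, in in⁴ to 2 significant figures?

I_x ≈ 11 in⁴, I_y ≈ 1.5 in⁴

Break the section into simple shapes (no overlaps), measuring from the bottom-left corner of the bounding box.
Vertical leg: 0.4 × 5.8, A = 2.32 in², y = 2.9 in, Ī = 6.504 in⁴.
Horizontal leg (remainder): 2.2 × 0.4, A = 0.88 in², y = 0.2 in, Ī = 0.01173 in⁴.
Centroid: ȳ = ΣA·y / ΣA = 2.158 in.
Transfer each piece to the centroidal x-axis using Ī + A·d² with d = y − 2.158:
  vertical leg: d = 0.7425 in → contributes +7.783 in⁴
  horizontal leg (remainder): d = -1.958 in → contributes +3.384 in⁴
Total I = 11.17 in⁴.
For the y-axis: x̄ = 0.5575 in.
Repeating about the centroidal y-axis gives I_y = 1.464 in⁴.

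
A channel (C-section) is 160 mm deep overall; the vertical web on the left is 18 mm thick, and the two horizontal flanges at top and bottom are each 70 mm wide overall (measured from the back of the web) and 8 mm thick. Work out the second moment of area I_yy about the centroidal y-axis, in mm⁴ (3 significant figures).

Decompose the section into non-overlapping parts with the origin at the bottom-left of its bounding rectangle.
Web: 18 × 160, A = 2 880 mm², x = 9 mm, Ī = 77 760 mm⁴.
Top flange (beyond web): 52 × 8, A = 416 mm², x = 44 mm, Ī = 93 739 mm⁴.
Bottom flange (beyond web): 52 × 8, A = 416 mm², x = 44 mm, Ī = 93 739 mm⁴.
Centroid: x̄ = ΣA·x / ΣA = 16.845 mm.
Transfer each piece to the centroidal y-axis using Ī + A·d² with d = x − 16.845:
  web: d = -7.8448 mm → contributes +254 999 mm⁴
  top flange (beyond web): d = 27.155 mm → contributes +400 498 mm⁴
  bottom flange (beyond web): d = 27.155 mm → contributes +400 498 mm⁴
Total I = 1 055 996 mm⁴.

I_yy ≈ 1.06 × 10⁶ mm⁴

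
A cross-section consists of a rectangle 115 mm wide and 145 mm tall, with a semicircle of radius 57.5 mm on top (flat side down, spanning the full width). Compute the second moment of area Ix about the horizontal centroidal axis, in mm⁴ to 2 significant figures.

Ix ≈ 6.8 × 10⁷ mm⁴

Treat the section as a set of non-overlapping primitives; coordinates are from the bounding-box lower-left.
Rectangular body: 115 × 145, A = 16 675 mm², y = 72.5 mm, Ī = 29 215 990 mm⁴.
Semicircular cap: semicircle r = 57.5, A = 5 193 mm², y = 169.4 mm, Ī = 1 199 785 mm⁴.
Centroid: ȳ = ΣA·y / ΣA = 95.51 mm.
Transfer each piece to the horizontal centroidal axis using Ī + A·d² with d = y − 95.51:
  rectangular body: d = -23.01 mm → contributes +38 047 244 mm⁴
  semicircular cap: d = 73.89 mm → contributes +29 554 982 mm⁴
Total I = 67 602 226 mm⁴.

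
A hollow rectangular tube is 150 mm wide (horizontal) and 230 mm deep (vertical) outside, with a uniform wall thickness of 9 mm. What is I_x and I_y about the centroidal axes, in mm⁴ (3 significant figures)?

Split into non-overlapping primitives; take the origin at the lower-left of the bounding box.
Outer rectangle: 150 × 230, A = 34 500 mm², y = 115 mm, Ī = 152 087 500 mm⁴.
Inner void (subtracted): 132 × 212, A = 27 984 mm², y = 115 mm, Ī = 104 809 408 mm⁴.
By symmetry the centroid is at mid-height, ȳ = 115 mm.
All pieces are centred on the centroidal x-axis, so I = ΣĪ (holes subtracted) = 47 278 092 mm⁴.
Repeating about the centroidal y-axis gives I_y = 24 054 732 mm⁴.

I_x ≈ 4.73 × 10⁷ mm⁴, I_y ≈ 2.41 × 10⁷ mm⁴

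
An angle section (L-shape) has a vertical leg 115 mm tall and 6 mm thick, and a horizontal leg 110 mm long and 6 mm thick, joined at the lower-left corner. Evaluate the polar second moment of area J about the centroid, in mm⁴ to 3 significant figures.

J ≈ 3.29 × 10⁶ mm⁴

Decompose the section into non-overlapping parts with the origin at the bottom-left of its bounding rectangle.
Vertical leg: 6 × 115, A = 690 mm², y = 57.5 mm, Ī = 760 438 mm⁴.
Horizontal leg (remainder): 104 × 6, A = 624 mm², y = 3 mm, Ī = 1 872 mm⁴.
Centroid: ȳ = ΣA·y / ΣA = 31.619 mm.
Transfer each piece to the centroidal x-axis using Ī + A·d² with d = y − 31.619:
  vertical leg: d = 25.881 mm → contributes +1 222 627 mm⁴
  horizontal leg (remainder): d = -28.619 mm → contributes +512 947 mm⁴
Total I = 1 735 575 mm⁴.
For the y-axis: x̄ = 29.119 mm.
Repeating about the centroidal y-axis gives I_y = 1 555 707 mm⁴.
Polar second moment: J = I_x + I_y = 3 291 282 mm⁴.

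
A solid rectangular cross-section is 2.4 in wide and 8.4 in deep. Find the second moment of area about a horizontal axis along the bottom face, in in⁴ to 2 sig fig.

I_base ≈ 470 in⁴

The section: 2.4 × 8.4, A = 20.16 in², y = 4.2 in, Ī = 118.5 in⁴.
Transfer it to a horizontal axis along the bottom face using Ī + A·d² with d = y − 0:
  the section: d = 4.2 in → contributes +474.2 in⁴
Total I = 474.2 in⁴.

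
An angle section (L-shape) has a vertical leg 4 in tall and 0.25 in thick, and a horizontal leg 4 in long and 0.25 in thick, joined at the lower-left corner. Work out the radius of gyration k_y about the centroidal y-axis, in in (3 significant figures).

Split into non-overlapping primitives; take the origin at the lower-left of the bounding box.
Vertical leg: 0.25 × 4, A = 1 in², x = 0.125 in, Ī = 0.0052083 in⁴.
Horizontal leg (remainder): 3.75 × 0.25, A = 0.9375 in², x = 2.125 in, Ī = 1.0986 in⁴.
Centroid: x̄ = ΣA·x / ΣA = 1.0927 in.
Transfer each piece to the centroidal y-axis using Ī + A·d² with d = x − 1.0927:
  vertical leg: d = -0.96774 in → contributes +0.94173 in⁴
  horizontal leg (remainder): d = 1.0323 in → contributes +2.0976 in⁴
Total I = 3.0393 in⁴.
Radius of gyration: k = √(I/A) = √(3.0393 / 1.9375) = 1.2525 in.

k_y ≈ 1.25 in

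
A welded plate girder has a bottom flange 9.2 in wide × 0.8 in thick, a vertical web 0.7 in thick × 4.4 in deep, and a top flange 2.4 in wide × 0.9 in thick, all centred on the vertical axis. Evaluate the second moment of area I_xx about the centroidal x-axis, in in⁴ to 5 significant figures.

I_xx ≈ 56.153 in⁴

Treat the section as a set of non-overlapping primitives; coordinates are from the bounding-box lower-left.
Bottom plate: 9.2 × 0.8, A = 7.36 in², y = 0.4 in, Ī = 0.3925333 in⁴.
Web plate: 0.7 × 4.4, A = 3.08 in², y = 3 in, Ī = 4.969067 in⁴.
Top plate: 2.4 × 0.9, A = 2.16 in², y = 5.65 in, Ī = 0.1458 in⁴.
Centroid: ȳ = ΣA·y / ΣA = 1.935556 in.
Transfer each piece to the centroidal x-axis using Ī + A·d² with d = y − 1.935556:
  bottom plate: d = -1.535556 in → contributes +17.7469 in⁴
  web plate: d = 1.064444 in → contributes +8.458836 in⁴
  top plate: d = 3.714444 in → contributes +29.94753 in⁴
Total I = 56.15327 in⁴.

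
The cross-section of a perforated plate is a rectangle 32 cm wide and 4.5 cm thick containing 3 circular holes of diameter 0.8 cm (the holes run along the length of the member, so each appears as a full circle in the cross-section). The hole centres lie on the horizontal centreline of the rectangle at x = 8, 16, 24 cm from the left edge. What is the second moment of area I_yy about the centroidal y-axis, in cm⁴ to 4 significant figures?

I_yy ≈ 1.222 × 10⁴ cm⁴

Treat the section as a set of non-overlapping primitives; coordinates are from the bounding-box lower-left.
Plate: 32 × 4.5, A = 144 cm², x = 16 cm, Ī = 12 288 cm⁴.
Hole 1 (subtracted): ⌀0.8, A = 0.502655 cm², x = 8 cm, Ī = 0.0201062 cm⁴.
Hole 2 (subtracted): ⌀0.8, A = 0.502655 cm², x = 16 cm, Ī = 0.0201062 cm⁴.
Hole 3 (subtracted): ⌀0.8, A = 0.502655 cm², x = 24 cm, Ī = 0.0201062 cm⁴.
By symmetry the centroid is at mid-width, x̄ = 16 cm.
Transfer each piece to the centroidal y-axis using Ī + A·d² with d = x − 16:
  plate: d = 0 cm → contributes +12 288 cm⁴
  hole 1: d = -8 cm → contributes −32.19 cm⁴
  hole 2: d = 0 cm → contributes −0.0201062 cm⁴
  hole 3: d = 8 cm → contributes −32.19 cm⁴
Total I = 12223.6 cm⁴.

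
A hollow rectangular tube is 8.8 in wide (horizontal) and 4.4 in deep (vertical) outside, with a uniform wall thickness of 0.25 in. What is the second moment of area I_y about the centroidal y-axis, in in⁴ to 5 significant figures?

Split into non-overlapping primitives; take the origin at the lower-left of the bounding box.
Outer rectangle: 8.8 × 4.4, A = 38.72 in², x = 4.4 in, Ī = 249.8731 in⁴.
Inner void (subtracted): 8.3 × 3.9, A = 32.37 in², x = 4.4 in, Ī = 185.8308 in⁴.
By symmetry the centroid is at mid-width, x̄ = 4.4 in.
All pieces are centred on the centroidal y-axis, so I = ΣĪ (holes subtracted) = 64.04229 in⁴.

I_y ≈ 64.042 in⁴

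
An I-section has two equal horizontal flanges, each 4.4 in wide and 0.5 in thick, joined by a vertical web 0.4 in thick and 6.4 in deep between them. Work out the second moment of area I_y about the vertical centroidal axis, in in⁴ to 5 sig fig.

I_y ≈ 7.1328 in⁴

Split into non-overlapping primitives; take the origin at the lower-left of the bounding box.
Bottom flange: 4.4 × 0.5, A = 2.2 in², x = 2.2 in, Ī = 3.549333 in⁴.
Web: 0.4 × 6.4, A = 2.56 in², x = 2.2 in, Ī = 0.03413333 in⁴.
Top flange: 4.4 × 0.5, A = 2.2 in², x = 2.2 in, Ī = 3.549333 in⁴.
By symmetry the centroid is at mid-width, x̄ = 2.2 in.
All pieces are centred on the vertical centroidal axis, so I = ΣĪ = 7.1328 in⁴.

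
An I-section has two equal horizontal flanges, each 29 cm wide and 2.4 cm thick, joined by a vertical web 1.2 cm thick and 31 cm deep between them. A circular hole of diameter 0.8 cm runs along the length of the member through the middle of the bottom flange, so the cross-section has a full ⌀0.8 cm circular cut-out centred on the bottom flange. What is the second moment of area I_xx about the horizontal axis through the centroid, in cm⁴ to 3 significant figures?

Break the section into simple shapes (no overlaps), measuring from the bottom-left corner of the bounding box.
Bottom flange: 29 × 2.4, A = 69.6 cm², y = 1.2 cm, Ī = 33.408 cm⁴.
Web: 1.2 × 31, A = 37.2 cm², y = 17.9 cm, Ī = 2979.1 cm⁴.
Top flange: 29 × 2.4, A = 69.6 cm², y = 34.6 cm, Ī = 33.408 cm⁴.
Hole (subtracted): ⌀0.8, A = 0.50265 cm², y = 1.2 cm, Ī = 0.020106 cm⁴.
Centroid: ȳ = ΣA·y / ΣA = 17.948 cm.
Transfer each piece to the horizontal axis through the centroid using Ī + A·d² with d = y − 17.948:
  bottom flange: d = -16.748 cm → contributes +19 555 cm⁴
  web: d = -0.047723 cm → contributes +2979.2 cm⁴
  top flange: d = 16.652 cm → contributes +19 333 cm⁴
  hole: d = -16.748 cm → contributes −141.01 cm⁴
Total I = 41 727 cm⁴.

I_xx ≈ 4.17 × 10⁴ cm⁴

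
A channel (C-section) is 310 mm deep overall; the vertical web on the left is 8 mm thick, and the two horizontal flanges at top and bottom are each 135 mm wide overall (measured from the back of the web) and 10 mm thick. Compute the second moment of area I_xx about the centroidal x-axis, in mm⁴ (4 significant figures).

Split into non-overlapping primitives; take the origin at the lower-left of the bounding box.
Web: 8 × 310, A = 2 480 mm², y = 155 mm, Ī = 19 860 667 mm⁴.
Top flange (beyond web): 127 × 10, A = 1 270 mm², y = 305 mm, Ī = 10583.3 mm⁴.
Bottom flange (beyond web): 127 × 10, A = 1 270 mm², y = 5 mm, Ī = 10583.3 mm⁴.
By symmetry the centroid is at mid-height, ȳ = 155 mm.
Transfer each piece to the centroidal x-axis using Ī + A·d² with d = y − 155:
  web: d = 0 mm → contributes +19 860 667 mm⁴
  top flange (beyond web): d = 150 mm → contributes +28 585 583 mm⁴
  bottom flange (beyond web): d = -150 mm → contributes +28 585 583 mm⁴
Total I = 77 031 833 mm⁴.

I_xx ≈ 7.703 × 10⁷ mm⁴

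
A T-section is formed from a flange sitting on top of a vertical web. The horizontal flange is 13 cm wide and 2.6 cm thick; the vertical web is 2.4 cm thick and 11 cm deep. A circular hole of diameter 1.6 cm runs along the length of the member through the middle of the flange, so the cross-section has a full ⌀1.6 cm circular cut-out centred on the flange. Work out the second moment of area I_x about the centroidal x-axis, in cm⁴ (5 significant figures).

Decompose the section into non-overlapping parts with the origin at the bottom-left of its bounding rectangle.
Flange: 13 × 2.6, A = 33.8 cm², y = 12.3 cm, Ī = 19.04067 cm⁴.
Web: 2.4 × 11, A = 26.4 cm², y = 5.5 cm, Ī = 266.2 cm⁴.
Hole (subtracted): ⌀1.6, A = 2.010619 cm², y = 12.3 cm, Ī = 0.3216991 cm⁴.
Centroid: ȳ = ΣA·y / ΣA = 9.214901 cm.
Transfer each piece to the centroidal x-axis using Ī + A·d² with d = y − 9.214901:
  flange: d = 3.085099 cm → contributes +340.7435 cm⁴
  web: d = -3.714901 cm → contributes +630.5329 cm⁴
  hole: d = 3.085099 cm → contributes −19.45844 cm⁴
Total I = 951.818 cm⁴.

I_x ≈ 951.82 cm⁴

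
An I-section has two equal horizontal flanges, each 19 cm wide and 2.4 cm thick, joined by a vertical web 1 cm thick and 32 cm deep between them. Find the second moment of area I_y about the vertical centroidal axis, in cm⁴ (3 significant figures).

Decompose the section into non-overlapping parts with the origin at the bottom-left of its bounding rectangle.
Bottom flange: 19 × 2.4, A = 45.6 cm², x = 9.5 cm, Ī = 1371.8 cm⁴.
Web: 1 × 32, A = 32 cm², x = 9.5 cm, Ī = 2.6667 cm⁴.
Top flange: 19 × 2.4, A = 45.6 cm², x = 9.5 cm, Ī = 1371.8 cm⁴.
By symmetry the centroid is at mid-width, x̄ = 9.5 cm.
All pieces are centred on the vertical centroidal axis, so I = ΣĪ = 2746.3 cm⁴.

I_y ≈ 2750 cm⁴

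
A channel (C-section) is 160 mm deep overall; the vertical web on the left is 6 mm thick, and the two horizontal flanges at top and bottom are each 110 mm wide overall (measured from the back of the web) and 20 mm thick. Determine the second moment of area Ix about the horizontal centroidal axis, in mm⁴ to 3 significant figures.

Split into non-overlapping primitives; take the origin at the lower-left of the bounding box.
Web: 6 × 160, A = 960 mm², y = 80 mm, Ī = 2 048 000 mm⁴.
Top flange (beyond web): 104 × 20, A = 2 080 mm², y = 150 mm, Ī = 69 333 mm⁴.
Bottom flange (beyond web): 104 × 20, A = 2 080 mm², y = 10 mm, Ī = 69 333 mm⁴.
By symmetry the centroid is at mid-height, ȳ = 80 mm.
Transfer each piece to the horizontal centroidal axis using Ī + A·d² with d = y − 80:
  web: d = 0 mm → contributes +2 048 000 mm⁴
  top flange (beyond web): d = 70 mm → contributes +10 261 333 mm⁴
  bottom flange (beyond web): d = -70 mm → contributes +10 261 333 mm⁴
Total I = 22 570 667 mm⁴.

Ix ≈ 2.26 × 10⁷ mm⁴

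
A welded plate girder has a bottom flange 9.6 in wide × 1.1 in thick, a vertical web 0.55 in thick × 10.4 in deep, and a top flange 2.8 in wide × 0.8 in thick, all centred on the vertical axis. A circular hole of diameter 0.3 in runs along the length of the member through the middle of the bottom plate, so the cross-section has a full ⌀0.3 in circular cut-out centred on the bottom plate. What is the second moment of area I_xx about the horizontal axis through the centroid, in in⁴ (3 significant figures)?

Break the section into simple shapes (no overlaps), measuring from the bottom-left corner of the bounding box.
Bottom plate: 9.6 × 1.1, A = 10.56 in², y = 0.55 in, Ī = 1.0648 in⁴.
Web plate: 0.55 × 10.4, A = 5.72 in², y = 6.3 in, Ī = 51.556 in⁴.
Top plate: 2.8 × 0.8, A = 2.24 in², y = 11.9 in, Ī = 0.11947 in⁴.
Hole (subtracted): ⌀0.3, A = 0.070686 in², y = 0.55 in, Ī = 0.00039761 in⁴.
Centroid: ȳ = ΣA·y / ΣA = 3.7108 in.
Transfer each piece to the horizontal axis through the centroid using Ī + A·d² with d = y − 3.7108:
  bottom plate: d = -3.1608 in → contributes +106.56 in⁴
  web plate: d = 2.5892 in → contributes +89.904 in⁴
  top plate: d = 8.1892 in → contributes +150.34 in⁴
  hole: d = -3.1608 in → contributes −0.70658 in⁴
Total I = 346.1 in⁴.

I_xx ≈ 346 in⁴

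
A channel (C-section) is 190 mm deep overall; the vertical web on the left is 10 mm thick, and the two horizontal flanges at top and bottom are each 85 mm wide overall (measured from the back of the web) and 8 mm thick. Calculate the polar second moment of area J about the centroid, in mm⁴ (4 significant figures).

Split into non-overlapping primitives; take the origin at the lower-left of the bounding box.
Web: 10 × 190, A = 1 900 mm², y = 95 mm, Ī = 5 715 833 mm⁴.
Top flange (beyond web): 75 × 8, A = 600 mm², y = 186 mm, Ī = 3 200 mm⁴.
Bottom flange (beyond web): 75 × 8, A = 600 mm², y = 4 mm, Ī = 3 200 mm⁴.
By symmetry the centroid is at mid-height, ȳ = 95 mm.
Transfer each piece to the centroidal x-axis using Ī + A·d² with d = y − 95:
  web: d = 0 mm → contributes +5 715 833 mm⁴
  top flange (beyond web): d = 91 mm → contributes +4 971 800 mm⁴
  bottom flange (beyond web): d = -91 mm → contributes +4 971 800 mm⁴
Total I = 15 659 433 mm⁴.
For the y-axis: x̄ = 21.4516 mm.
Repeating about the centroidal y-axis gives I_y = 1 906 801 mm⁴.
Polar second moment: J = I_x + I_y = 17 566 234 mm⁴.

J ≈ 1.757 × 10⁷ mm⁴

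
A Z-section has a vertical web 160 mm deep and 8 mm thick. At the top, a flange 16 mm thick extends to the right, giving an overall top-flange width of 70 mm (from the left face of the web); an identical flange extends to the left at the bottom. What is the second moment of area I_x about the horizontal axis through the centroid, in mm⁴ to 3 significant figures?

I_x ≈ 1.31 × 10⁷ mm⁴

Treat the section as a set of non-overlapping primitives; coordinates are from the bounding-box lower-left.
Web: 8 × 160, A = 1 280 mm², y = 80 mm, Ī = 2 730 667 mm⁴.
Top flange (beyond web): 62 × 16, A = 992 mm², y = 152 mm, Ī = 21 163 mm⁴.
Bottom flange (beyond web): 62 × 16, A = 992 mm², y = 8 mm, Ī = 21 163 mm⁴.
Centroid: ȳ = ΣA·y / ΣA = 80 mm.
Transfer each piece to the horizontal axis through the centroid using Ī + A·d² with d = y − 80:
  web: d = 0 mm → contributes +2 730 667 mm⁴
  top flange (beyond web): d = 72 mm → contributes +5 163 691 mm⁴
  bottom flange (beyond web): d = -72 mm → contributes +5 163 691 mm⁴
Total I = 13 058 048 mm⁴.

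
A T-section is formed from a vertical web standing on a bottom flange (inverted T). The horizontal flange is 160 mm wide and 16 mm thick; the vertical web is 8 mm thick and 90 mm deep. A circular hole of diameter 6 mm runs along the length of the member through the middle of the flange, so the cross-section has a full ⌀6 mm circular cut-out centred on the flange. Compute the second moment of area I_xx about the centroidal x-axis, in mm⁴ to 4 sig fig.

Break the section into simple shapes (no overlaps), measuring from the bottom-left corner of the bounding box.
Flange: 160 × 16, A = 2 560 mm², y = 8 mm, Ī = 54613.3 mm⁴.
Web: 8 × 90, A = 720 mm², y = 61 mm, Ī = 486 000 mm⁴.
Hole (subtracted): ⌀6, A = 28.2743 mm², y = 8 mm, Ī = 63.6173 mm⁴.
Centroid: ȳ = ΣA·y / ΣA = 19.7353 mm.
Transfer each piece to the centroidal x-axis using Ī + A·d² with d = y − 19.7353:
  flange: d = -11.7353 mm → contributes +407 170 mm⁴
  web: d = 41.2647 mm → contributes +1 711 998 mm⁴
  hole: d = -11.7353 mm → contributes −3957.49 mm⁴
Total I = 2 115 210 mm⁴.

I_xx ≈ 2.115 × 10⁶ mm⁴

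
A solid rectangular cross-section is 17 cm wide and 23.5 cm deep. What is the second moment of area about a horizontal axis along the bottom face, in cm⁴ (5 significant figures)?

I_base ≈ 7.3541 × 10⁴ cm⁴

The section: 17 × 23.5, A = 399.5 cm², y = 11.75 cm, Ī = 18385.32 cm⁴.
Transfer it to the bottom edge using Ī + A·d² with d = y − 0:
  the section: d = 11.75 cm → contributes +73541.29 cm⁴
Total I = 73541.29 cm⁴.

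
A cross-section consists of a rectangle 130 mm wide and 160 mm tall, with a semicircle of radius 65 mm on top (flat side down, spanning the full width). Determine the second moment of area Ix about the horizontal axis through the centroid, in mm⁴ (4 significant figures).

Decompose the section into non-overlapping parts with the origin at the bottom-left of its bounding rectangle.
Rectangular body: 130 × 160, A = 20 800 mm², y = 80 mm, Ī = 44 373 333 mm⁴.
Semicircular cap: semicircle r = 65, A = 6636.61 mm², y = 187.587 mm, Ī = 1 959 230 mm⁴.
Centroid: ȳ = ΣA·y / ΣA = 106.024 mm.
Transfer each piece to the horizontal axis through the centroid using Ī + A·d² with d = y − 106.024:
  rectangular body: d = -26.0241 mm → contributes +58 460 184 mm⁴
  semicircular cap: d = 81.5628 mm → contributes +46 109 225 mm⁴
Total I = 104 569 409 mm⁴.

Ix ≈ 1.046 × 10⁸ mm⁴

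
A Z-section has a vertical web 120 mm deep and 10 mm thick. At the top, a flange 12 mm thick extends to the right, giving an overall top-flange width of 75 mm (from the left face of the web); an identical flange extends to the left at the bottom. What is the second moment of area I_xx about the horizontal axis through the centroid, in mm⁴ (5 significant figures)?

Split into non-overlapping primitives; take the origin at the lower-left of the bounding box.
Web: 10 × 120, A = 1 200 mm², y = 60 mm, Ī = 1 440 000 mm⁴.
Top flange (beyond web): 65 × 12, A = 780 mm², y = 114 mm, Ī = 9 360 mm⁴.
Bottom flange (beyond web): 65 × 12, A = 780 mm², y = 6 mm, Ī = 9 360 mm⁴.
Centroid: ȳ = ΣA·y / ΣA = 60 mm.
Transfer each piece to the horizontal axis through the centroid using Ī + A·d² with d = y − 60:
  web: d = 0 mm → contributes +1 440 000 mm⁴
  top flange (beyond web): d = 54 mm → contributes +2 283 840 mm⁴
  bottom flange (beyond web): d = -54 mm → contributes +2 283 840 mm⁴
Total I = 6 007 680 mm⁴.

I_xx ≈ 6.0077 × 10⁶ mm⁴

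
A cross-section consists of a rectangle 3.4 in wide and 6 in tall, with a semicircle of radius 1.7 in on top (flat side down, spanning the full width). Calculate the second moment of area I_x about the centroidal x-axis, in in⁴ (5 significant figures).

Split into non-overlapping primitives; take the origin at the lower-left of the bounding box.
Rectangular body: 3.4 × 6, A = 20.4 in², y = 3 in, Ī = 61.2 in⁴.
Semicircular cap: semicircle r = 1.7, A = 4.539601 in², y = 6.721502 in, Ī = 0.9167011 in⁴.
Centroid: ȳ = ΣA·y / ΣA = 3.677402 in.
Transfer each piece to the centroidal x-axis using Ī + A·d² with d = y − 3.677402:
  rectangular body: d = -0.6774021 in → contributes +70.56102 in⁴
  semicircular cap: d = 3.0441 in → contributes +42.98313 in⁴
Total I = 113.5442 in⁴.

I_x ≈ 113.54 in⁴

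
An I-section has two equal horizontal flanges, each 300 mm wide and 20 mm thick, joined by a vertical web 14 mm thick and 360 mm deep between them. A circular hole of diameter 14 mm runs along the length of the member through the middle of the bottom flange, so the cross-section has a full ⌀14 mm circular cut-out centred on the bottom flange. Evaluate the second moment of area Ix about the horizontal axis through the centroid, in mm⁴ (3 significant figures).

Ix ≈ 4.82 × 10⁸ mm⁴

Split into non-overlapping primitives; take the origin at the lower-left of the bounding box.
Bottom flange: 300 × 20, A = 6 000 mm², y = 10 mm, Ī = 200 000 mm⁴.
Web: 14 × 360, A = 5 040 mm², y = 200 mm, Ī = 54 432 000 mm⁴.
Top flange: 300 × 20, A = 6 000 mm², y = 390 mm, Ī = 200 000 mm⁴.
Hole (subtracted): ⌀14, A = 153.94 mm², y = 10 mm, Ī = 1885.7 mm⁴.
Centroid: ȳ = ΣA·y / ΣA = 201.73 mm.
Transfer each piece to the horizontal axis through the centroid using Ī + A·d² with d = y − 201.73:
  bottom flange: d = -191.73 mm → contributes +220 767 173 mm⁴
  web: d = -1.7321 mm → contributes +54 447 121 mm⁴
  top flange: d = 188.27 mm → contributes +212 868 829 mm⁴
  hole: d = -191.73 mm → contributes −5 660 832 mm⁴
Total I = 482 422 290 mm⁴.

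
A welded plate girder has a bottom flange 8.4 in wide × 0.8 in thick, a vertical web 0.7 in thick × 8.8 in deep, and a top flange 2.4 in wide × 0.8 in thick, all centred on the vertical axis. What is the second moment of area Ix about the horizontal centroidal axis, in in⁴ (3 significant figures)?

Ix ≈ 203 in⁴

Break the section into simple shapes (no overlaps), measuring from the bottom-left corner of the bounding box.
Bottom plate: 8.4 × 0.8, A = 6.72 in², y = 0.4 in, Ī = 0.3584 in⁴.
Web plate: 0.7 × 8.8, A = 6.16 in², y = 5.2 in, Ī = 39.753 in⁴.
Top plate: 2.4 × 0.8, A = 1.92 in², y = 10 in, Ī = 0.1024 in⁴.
Centroid: ȳ = ΣA·y / ΣA = 3.6432 in.
Transfer each piece to the horizontal centroidal axis using Ī + A·d² with d = y − 3.6432:
  bottom plate: d = -3.2432 in → contributes +71.044 in⁴
  web plate: d = 1.5568 in → contributes +54.681 in⁴
  top plate: d = 6.3568 in → contributes +77.686 in⁴
Total I = 203.41 in⁴.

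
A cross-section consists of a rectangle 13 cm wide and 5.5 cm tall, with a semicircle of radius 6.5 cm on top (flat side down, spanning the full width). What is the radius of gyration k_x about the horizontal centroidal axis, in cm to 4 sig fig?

k_x ≈ 3.210 cm

Break the section into simple shapes (no overlaps), measuring from the bottom-left corner of the bounding box.
Rectangular body: 13 × 5.5, A = 71.5 cm², y = 2.75 cm, Ī = 180.24 cm⁴.
Semicircular cap: semicircle r = 6.5, A = 66.3661 cm², y = 8.25869 cm, Ī = 195.923 cm⁴.
Centroid: ȳ = ΣA·y / ΣA = 5.40178 cm.
Transfer each piece to the horizontal centroidal axis using Ī + A·d² with d = y − 5.40178:
  rectangular body: d = -2.65178 cm → contributes +683.022 cm⁴
  semicircular cap: d = 2.85691 cm → contributes +737.599 cm⁴
Total I = 1420.62 cm⁴.
Radius of gyration: k = √(I/A) = √(1420.62 / 137.866) = 3.21004 cm.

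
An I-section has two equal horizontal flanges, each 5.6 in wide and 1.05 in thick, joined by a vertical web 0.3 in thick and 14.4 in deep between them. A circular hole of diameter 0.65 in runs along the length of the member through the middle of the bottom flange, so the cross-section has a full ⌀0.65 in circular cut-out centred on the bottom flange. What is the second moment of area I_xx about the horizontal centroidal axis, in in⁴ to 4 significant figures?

I_xx ≈ 757.3 in⁴

Decompose the section into non-overlapping parts with the origin at the bottom-left of its bounding rectangle.
Bottom flange: 5.6 × 1.05, A = 5.88 in², y = 0.525 in, Ī = 0.540225 in⁴.
Web: 0.3 × 14.4, A = 4.32 in², y = 8.25 in, Ī = 74.6496 in⁴.
Top flange: 5.6 × 1.05, A = 5.88 in², y = 15.975 in, Ī = 0.540225 in⁴.
Hole (subtracted): ⌀0.65, A = 0.331831 in², y = 0.525 in, Ī = 0.00876241 in⁴.
Centroid: ȳ = ΣA·y / ΣA = 8.41277 in.
Transfer each piece to the horizontal centroidal axis using Ī + A·d² with d = y − 8.41277:
  bottom flange: d = -7.88777 in → contributes +366.376 in⁴
  web: d = -0.162774 in → contributes +74.7641 in⁴
  top flange: d = 7.56223 in → contributes +336.801 in⁴
  hole: d = -7.88777 in → contributes −20.6543 in⁴
Total I = 757.287 in⁴.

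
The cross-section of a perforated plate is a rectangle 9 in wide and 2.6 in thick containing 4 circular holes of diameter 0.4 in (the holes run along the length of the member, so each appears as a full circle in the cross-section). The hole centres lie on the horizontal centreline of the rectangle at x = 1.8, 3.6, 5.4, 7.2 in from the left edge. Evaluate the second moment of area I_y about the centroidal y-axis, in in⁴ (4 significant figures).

Split into non-overlapping primitives; take the origin at the lower-left of the bounding box.
Plate: 9 × 2.6, A = 23.4 in², x = 4.5 in, Ī = 157.95 in⁴.
Hole 1 (subtracted): ⌀0.4, A = 0.125664 in², x = 1.8 in, Ī = 0.00125664 in⁴.
Hole 2 (subtracted): ⌀0.4, A = 0.125664 in², x = 3.6 in, Ī = 0.00125664 in⁴.
Hole 3 (subtracted): ⌀0.4, A = 0.125664 in², x = 5.4 in, Ī = 0.00125664 in⁴.
Hole 4 (subtracted): ⌀0.4, A = 0.125664 in², x = 7.2 in, Ī = 0.00125664 in⁴.
By symmetry the centroid is at mid-width, x̄ = 4.5 in.
Transfer each piece to the centroidal y-axis using Ī + A·d² with d = x − 4.5:
  plate: d = 0 in → contributes +157.95 in⁴
  hole 1: d = -2.7 in → contributes −0.917345 in⁴
  hole 2: d = -0.9 in → contributes −0.103044 in⁴
  hole 3: d = 0.9 in → contributes −0.103044 in⁴
  hole 4: d = 2.7 in → contributes −0.917345 in⁴
Total I = 155.909 in⁴.

I_y ≈ 155.9 in⁴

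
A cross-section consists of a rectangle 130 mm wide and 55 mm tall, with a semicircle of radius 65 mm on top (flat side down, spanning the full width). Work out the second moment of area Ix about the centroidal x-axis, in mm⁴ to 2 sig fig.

Ix ≈ 1.4 × 10⁷ mm⁴

Decompose the section into non-overlapping parts with the origin at the bottom-left of its bounding rectangle.
Rectangular body: 130 × 55, A = 7 150 mm², y = 27.5 mm, Ī = 1 802 396 mm⁴.
Semicircular cap: semicircle r = 65, A = 6 637 mm², y = 82.59 mm, Ī = 1 959 230 mm⁴.
Centroid: ȳ = ΣA·y / ΣA = 54.02 mm.
Transfer each piece to the centroidal x-axis using Ī + A·d² with d = y − 54.02:
  rectangular body: d = -26.52 mm → contributes +6 830 218 mm⁴
  semicircular cap: d = 28.57 mm → contributes +7 375 988 mm⁴
Total I = 14 206 206 mm⁴.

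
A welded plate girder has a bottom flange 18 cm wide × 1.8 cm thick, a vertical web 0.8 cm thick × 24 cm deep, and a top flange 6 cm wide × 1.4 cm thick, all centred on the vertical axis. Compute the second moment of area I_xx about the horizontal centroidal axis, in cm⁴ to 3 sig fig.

Break the section into simple shapes (no overlaps), measuring from the bottom-left corner of the bounding box.
Bottom plate: 18 × 1.8, A = 32.4 cm², y = 0.9 cm, Ī = 8.748 cm⁴.
Web plate: 0.8 × 24, A = 19.2 cm², y = 13.8 cm, Ī = 921.6 cm⁴.
Top plate: 6 × 1.4, A = 8.4 cm², y = 26.5 cm, Ī = 1.372 cm⁴.
Centroid: ȳ = ΣA·y / ΣA = 8.612 cm.
Transfer each piece to the horizontal centroidal axis using Ī + A·d² with d = y − 8.612:
  bottom plate: d = -7.712 cm → contributes +1935.7 cm⁴
  web plate: d = 5.188 cm → contributes +1438.4 cm⁴
  top plate: d = 17.888 cm → contributes +2689.2 cm⁴
Total I = 6063.3 cm⁴.

I_xx ≈ 6060 cm⁴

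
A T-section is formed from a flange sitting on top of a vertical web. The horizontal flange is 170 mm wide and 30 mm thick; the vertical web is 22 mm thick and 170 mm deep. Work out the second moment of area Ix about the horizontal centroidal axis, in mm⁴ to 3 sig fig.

Ix ≈ 3.10 × 10⁷ mm⁴

Decompose the section into non-overlapping parts with the origin at the bottom-left of its bounding rectangle.
Flange: 170 × 30, A = 5 100 mm², y = 185 mm, Ī = 382 500 mm⁴.
Web: 22 × 170, A = 3 740 mm², y = 85 mm, Ī = 9 007 167 mm⁴.
Centroid: ȳ = ΣA·y / ΣA = 142.69 mm.
Transfer each piece to the horizontal centroidal axis using Ī + A·d² with d = y − 142.69:
  flange: d = 42.308 mm → contributes +9 511 198 mm⁴
  web: d = -57.692 mm → contributes +21 455 392 mm⁴
Total I = 30 966 590 mm⁴.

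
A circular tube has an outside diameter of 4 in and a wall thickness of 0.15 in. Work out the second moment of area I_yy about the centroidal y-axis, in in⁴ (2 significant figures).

Break the section into simple shapes (no overlaps), measuring from the bottom-left corner of the bounding box.
Outer circle: ⌀4, A = 12.57 in², x = 2 in, Ī = 12.57 in⁴.
Bore (subtracted): ⌀3.7, A = 10.75 in², x = 2 in, Ī = 9.2 in⁴.
By symmetry the centroid is at mid-width, x̄ = 2 in.
All pieces are centred on the centroidal y-axis, so I = ΣĪ (holes subtracted) = 3.367 in⁴.

I_yy ≈ 3.4 in⁴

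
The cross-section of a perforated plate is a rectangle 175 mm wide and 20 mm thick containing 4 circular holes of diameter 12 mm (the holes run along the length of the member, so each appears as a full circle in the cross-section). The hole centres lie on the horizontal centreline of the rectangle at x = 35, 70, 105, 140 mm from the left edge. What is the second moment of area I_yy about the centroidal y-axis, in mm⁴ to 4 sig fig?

Break the section into simple shapes (no overlaps), measuring from the bottom-left corner of the bounding box.
Plate: 175 × 20, A = 3 500 mm², x = 87.5 mm, Ī = 8 932 292 mm⁴.
Hole 1 (subtracted): ⌀12, A = 113.097 mm², x = 35 mm, Ī = 1017.88 mm⁴.
Hole 2 (subtracted): ⌀12, A = 113.097 mm², x = 70 mm, Ī = 1017.88 mm⁴.
Hole 3 (subtracted): ⌀12, A = 113.097 mm², x = 105 mm, Ī = 1017.88 mm⁴.
Hole 4 (subtracted): ⌀12, A = 113.097 mm², x = 140 mm, Ī = 1017.88 mm⁴.
By symmetry the centroid is at mid-width, x̄ = 87.5 mm.
Transfer each piece to the centroidal y-axis using Ī + A·d² with d = x − 87.5:
  plate: d = 0 mm → contributes +8 932 292 mm⁴
  hole 1: d = -52.5 mm → contributes −312 742 mm⁴
  hole 2: d = -17.5 mm → contributes −35653.9 mm⁴
  hole 3: d = 17.5 mm → contributes −35653.9 mm⁴
  hole 4: d = 52.5 mm → contributes −312 742 mm⁴
Total I = 8 235 499 mm⁴.

I_yy ≈ 8.235 × 10⁶ mm⁴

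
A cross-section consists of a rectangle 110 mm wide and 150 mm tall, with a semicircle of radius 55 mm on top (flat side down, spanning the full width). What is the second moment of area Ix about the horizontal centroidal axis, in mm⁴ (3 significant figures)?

Ix ≈ 6.76 × 10⁷ mm⁴

Decompose the section into non-overlapping parts with the origin at the bottom-left of its bounding rectangle.
Rectangular body: 110 × 150, A = 16 500 mm², y = 75 mm, Ī = 30 937 500 mm⁴.
Semicircular cap: semicircle r = 55, A = 4751.7 mm², y = 173.34 mm, Ī = 1 004 345 mm⁴.
Centroid: ȳ = ΣA·y / ΣA = 96.988 mm.
Transfer each piece to the horizontal centroidal axis using Ī + A·d² with d = y − 96.988:
  rectangular body: d = -21.988 mm → contributes +38 915 118 mm⁴
  semicircular cap: d = 76.354 mm → contributes +28 706 397 mm⁴
Total I = 67 621 516 mm⁴.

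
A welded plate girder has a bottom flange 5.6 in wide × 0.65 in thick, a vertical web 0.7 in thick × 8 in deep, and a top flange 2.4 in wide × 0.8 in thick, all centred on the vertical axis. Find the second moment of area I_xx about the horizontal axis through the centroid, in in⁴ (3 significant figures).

I_xx ≈ 131 in⁴

Decompose the section into non-overlapping parts with the origin at the bottom-left of its bounding rectangle.
Bottom plate: 5.6 × 0.65, A = 3.64 in², y = 0.325 in, Ī = 0.12816 in⁴.
Web plate: 0.7 × 8, A = 5.6 in², y = 4.65 in, Ī = 29.867 in⁴.
Top plate: 2.4 × 0.8, A = 1.92 in², y = 9.05 in, Ī = 0.1024 in⁴.
Centroid: ȳ = ΣA·y / ΣA = 3.9963 in.
Transfer each piece to the horizontal axis through the centroid using Ī + A·d² with d = y − 3.9963:
  bottom plate: d = -3.6713 in → contributes +49.19 in⁴
  web plate: d = 0.65367 in → contributes +32.259 in⁴
  top plate: d = 5.0537 in → contributes +49.138 in⁴
Total I = 130.59 in⁴.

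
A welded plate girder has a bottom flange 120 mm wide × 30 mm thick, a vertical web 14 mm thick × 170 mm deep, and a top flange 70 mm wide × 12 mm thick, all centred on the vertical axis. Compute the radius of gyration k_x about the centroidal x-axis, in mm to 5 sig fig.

Decompose the section into non-overlapping parts with the origin at the bottom-left of its bounding rectangle.
Bottom plate: 120 × 30, A = 3 600 mm², y = 15 mm, Ī = 270 000 mm⁴.
Web plate: 14 × 170, A = 2 380 mm², y = 115 mm, Ī = 5 731 833 mm⁴.
Top plate: 70 × 12, A = 840 mm², y = 206 mm, Ī = 10 080 mm⁴.
Centroid: ȳ = ΣA·y / ΣA = 73.42229 mm.
Transfer each piece to the centroidal x-axis using Ī + A·d² with d = y − 73.42229:
  bottom plate: d = -58.42229 mm → contributes +12 557 389 mm⁴
  web plate: d = 41.57771 mm → contributes +9 846 154 mm⁴
  top plate: d = 132.5777 mm → contributes +14 774 634 mm⁴
Total I = 37 178 177 mm⁴.
Radius of gyration: k = √(I/A) = √(37 178 177 / 6 820) = 73.83323 mm.

k_x ≈ 73.833 mm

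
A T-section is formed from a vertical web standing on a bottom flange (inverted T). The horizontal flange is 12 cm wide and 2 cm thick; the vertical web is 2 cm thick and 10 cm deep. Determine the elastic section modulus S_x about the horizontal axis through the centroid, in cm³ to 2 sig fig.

Treat the section as a set of non-overlapping primitives; coordinates are from the bounding-box lower-left.
Flange: 12 × 2, A = 24 cm², y = 1 cm, Ī = 8 cm⁴.
Web: 2 × 10, A = 20 cm², y = 7 cm, Ī = 166.7 cm⁴.
Centroid: ȳ = ΣA·y / ΣA = 3.727 cm.
Transfer each piece to the horizontal axis through the centroid using Ī + A·d² with d = y − 3.727:
  flange: d = -2.727 cm → contributes +186.5 cm⁴
  web: d = 3.273 cm → contributes +380.9 cm⁴
Total I = 567.4 cm⁴.
Extreme fibre distance c = 8.273 cm; S = I/c = 68.59 cm³.

S_x ≈ 69 cm³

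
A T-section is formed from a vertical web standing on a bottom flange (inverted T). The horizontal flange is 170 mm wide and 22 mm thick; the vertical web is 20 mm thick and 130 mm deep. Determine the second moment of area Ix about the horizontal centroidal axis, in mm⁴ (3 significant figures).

Ix ≈ 1.27 × 10⁷ mm⁴

Decompose the section into non-overlapping parts with the origin at the bottom-left of its bounding rectangle.
Flange: 170 × 22, A = 3 740 mm², y = 11 mm, Ī = 150 847 mm⁴.
Web: 20 × 130, A = 2 600 mm², y = 87 mm, Ī = 3 661 667 mm⁴.
Centroid: ȳ = ΣA·y / ΣA = 42.167 mm.
Transfer each piece to the horizontal centroidal axis using Ī + A·d² with d = y − 42.167:
  flange: d = -31.167 mm → contributes +3 783 860 mm⁴
  web: d = 44.833 mm → contributes +8 887 616 mm⁴
Total I = 12 671 476 mm⁴.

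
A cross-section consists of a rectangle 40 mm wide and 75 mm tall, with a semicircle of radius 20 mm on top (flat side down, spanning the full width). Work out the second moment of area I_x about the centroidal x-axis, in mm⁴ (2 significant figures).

Treat the section as a set of non-overlapping primitives; coordinates are from the bounding-box lower-left.
Rectangular body: 40 × 75, A = 3 000 mm², y = 37.5 mm, Ī = 1 406 250 mm⁴.
Semicircular cap: semicircle r = 20, A = 628.3 mm², y = 83.49 mm, Ī = 17 561 mm⁴.
Centroid: ȳ = ΣA·y / ΣA = 45.46 mm.
Transfer each piece to the centroidal x-axis using Ī + A·d² with d = y − 45.46:
  rectangular body: d = -7.964 mm → contributes +1 596 517 mm⁴
  semicircular cap: d = 38.02 mm → contributes +926 021 mm⁴
Total I = 2 522 538 mm⁴.

I_x ≈ 2.5 × 10⁶ mm⁴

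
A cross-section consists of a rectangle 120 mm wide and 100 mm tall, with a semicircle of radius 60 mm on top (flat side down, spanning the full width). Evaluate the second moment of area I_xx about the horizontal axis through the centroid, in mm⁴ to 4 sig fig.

Split into non-overlapping primitives; take the origin at the lower-left of the bounding box.
Rectangular body: 120 × 100, A = 12 000 mm², y = 50 mm, Ī = 10 000 000 mm⁴.
Semicircular cap: semicircle r = 60, A = 5654.87 mm², y = 125.465 mm, Ī = 1 422 450 mm⁴.
Centroid: ȳ = ΣA·y / ΣA = 74.1714 mm.
Transfer each piece to the horizontal axis through the centroid using Ī + A·d² with d = y − 74.1714:
  rectangular body: d = -24.1714 mm → contributes +17 011 095 mm⁴
  semicircular cap: d = 51.2934 mm → contributes +16 300 456 mm⁴
Total I = 33 311 551 mm⁴.

I_xx ≈ 3.331 × 10⁷ mm⁴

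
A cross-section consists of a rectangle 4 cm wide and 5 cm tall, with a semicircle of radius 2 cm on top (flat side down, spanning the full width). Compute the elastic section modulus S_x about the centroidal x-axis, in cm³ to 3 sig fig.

Treat the section as a set of non-overlapping primitives; coordinates are from the bounding-box lower-left.
Rectangular body: 4 × 5, A = 20 cm², y = 2.5 cm, Ī = 41.667 cm⁴.
Semicircular cap: semicircle r = 2, A = 6.2832 cm², y = 5.8488 cm, Ī = 1.7561 cm⁴.
Centroid: ȳ = ΣA·y / ΣA = 3.3006 cm.
Transfer each piece to the centroidal x-axis using Ī + A·d² with d = y − 3.3006:
  rectangular body: d = -0.80056 cm → contributes +54.485 cm⁴
  semicircular cap: d = 2.5483 cm → contributes +42.557 cm⁴
Total I = 97.042 cm⁴.
Extreme fibre distance c = 3.6994 cm; S = I/c = 26.231 cm³.

S_x ≈ 26.2 cm³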